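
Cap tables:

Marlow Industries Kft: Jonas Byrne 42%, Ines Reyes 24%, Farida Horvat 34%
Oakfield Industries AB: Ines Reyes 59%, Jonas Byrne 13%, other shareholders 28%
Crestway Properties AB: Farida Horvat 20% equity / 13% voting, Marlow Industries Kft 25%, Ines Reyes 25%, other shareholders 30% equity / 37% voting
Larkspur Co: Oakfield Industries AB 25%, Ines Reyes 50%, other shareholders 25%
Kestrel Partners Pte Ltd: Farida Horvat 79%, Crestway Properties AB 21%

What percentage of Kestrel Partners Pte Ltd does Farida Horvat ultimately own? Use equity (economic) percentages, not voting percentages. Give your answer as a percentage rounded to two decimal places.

Farida reaches Kestrel along 3 paths.
Direct stake: 79% = 79%.
Via Crestway: 20% × 21% = 4.2%.
Via Marlow → Crestway: 34% × 25% × 21% = 1.785%.
Total: 79% + 4.2% + 1.785% = 84.985%.
Rounded: 84.99%.

84.99%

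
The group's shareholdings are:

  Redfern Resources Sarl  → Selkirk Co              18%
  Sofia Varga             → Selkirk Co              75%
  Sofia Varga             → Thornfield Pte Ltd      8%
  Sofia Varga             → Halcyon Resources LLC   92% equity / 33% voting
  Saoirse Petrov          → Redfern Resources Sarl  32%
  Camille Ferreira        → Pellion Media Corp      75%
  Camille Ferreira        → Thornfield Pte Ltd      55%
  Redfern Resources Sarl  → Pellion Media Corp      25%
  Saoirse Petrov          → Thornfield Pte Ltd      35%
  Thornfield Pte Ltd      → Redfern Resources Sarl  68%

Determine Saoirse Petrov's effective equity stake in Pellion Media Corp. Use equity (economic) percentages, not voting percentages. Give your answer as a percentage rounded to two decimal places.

13.95%

Saoirse reaches Pellion along 2 paths.
Via Thornfield → Redfern: 35% × 68% × 25% = 5.95%.
Via Redfern: 32% × 25% = 8%.
Total: 5.95% + 8% = 13.95%.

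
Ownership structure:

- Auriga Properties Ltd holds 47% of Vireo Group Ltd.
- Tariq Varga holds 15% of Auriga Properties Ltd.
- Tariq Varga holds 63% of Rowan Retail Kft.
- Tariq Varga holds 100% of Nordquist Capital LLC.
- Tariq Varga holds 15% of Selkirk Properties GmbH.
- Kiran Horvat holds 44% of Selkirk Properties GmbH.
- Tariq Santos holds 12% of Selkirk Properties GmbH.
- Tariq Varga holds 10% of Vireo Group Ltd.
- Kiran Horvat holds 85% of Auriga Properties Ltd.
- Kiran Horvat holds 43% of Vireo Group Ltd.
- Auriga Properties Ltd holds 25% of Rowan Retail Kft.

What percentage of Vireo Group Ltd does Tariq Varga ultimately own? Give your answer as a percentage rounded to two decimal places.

Tariq Varga reaches Vireo along 2 paths.
Via Auriga: 15% × 47% = 7.05%.
Direct stake: 10% = 10%.
Total: 7.05% + 10% = 17.05%.

17.05%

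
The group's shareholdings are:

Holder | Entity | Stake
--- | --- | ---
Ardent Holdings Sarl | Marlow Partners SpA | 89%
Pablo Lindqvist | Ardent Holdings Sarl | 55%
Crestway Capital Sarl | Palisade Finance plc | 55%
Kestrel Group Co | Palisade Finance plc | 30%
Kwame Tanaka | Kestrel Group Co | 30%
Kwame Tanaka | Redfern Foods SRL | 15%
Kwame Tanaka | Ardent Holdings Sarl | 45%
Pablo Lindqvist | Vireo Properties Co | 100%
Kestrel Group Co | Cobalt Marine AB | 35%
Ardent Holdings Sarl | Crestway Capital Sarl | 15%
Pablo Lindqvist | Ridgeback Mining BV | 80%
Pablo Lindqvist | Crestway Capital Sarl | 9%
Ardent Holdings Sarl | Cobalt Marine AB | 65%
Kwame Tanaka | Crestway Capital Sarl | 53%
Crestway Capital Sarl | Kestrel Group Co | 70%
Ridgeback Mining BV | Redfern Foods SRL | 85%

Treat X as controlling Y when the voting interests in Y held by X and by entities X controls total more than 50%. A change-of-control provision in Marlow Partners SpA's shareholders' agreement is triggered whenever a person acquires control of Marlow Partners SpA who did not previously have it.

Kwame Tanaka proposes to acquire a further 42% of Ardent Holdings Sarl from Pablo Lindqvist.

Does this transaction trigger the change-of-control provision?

Yes

The purchase adds only to Kwame's holdings (Pablo's stake shrinks), so Kwame is the only person who could newly come to control Marlow.
Kwame holds 53% of Crestway, so Kwame controls Crestway.
Crestway and Kwame together hold 70% + 30% = 100% of Kestrel, so Kwame controls Kestrel.
Crestway and Kestrel together hold 55% + 30% = 85% of Palisade, so Kwame controls Palisade.
Neither Kwame nor any entity Kwame controls holds any voting interest in Marlow.
So before the transaction, Kwame does not control Marlow.
After the purchase, Kwame's direct stake in Ardent rises to 45% + 42% = 87%, and Pablo's stake falls to 13%.
Kwame holds 87% of Ardent, so Kwame controls Ardent.
Ardent holds 89% of Marlow, so Kwame controls Marlow.
Kwame did not control Marlow before and does after, so the clause is triggered.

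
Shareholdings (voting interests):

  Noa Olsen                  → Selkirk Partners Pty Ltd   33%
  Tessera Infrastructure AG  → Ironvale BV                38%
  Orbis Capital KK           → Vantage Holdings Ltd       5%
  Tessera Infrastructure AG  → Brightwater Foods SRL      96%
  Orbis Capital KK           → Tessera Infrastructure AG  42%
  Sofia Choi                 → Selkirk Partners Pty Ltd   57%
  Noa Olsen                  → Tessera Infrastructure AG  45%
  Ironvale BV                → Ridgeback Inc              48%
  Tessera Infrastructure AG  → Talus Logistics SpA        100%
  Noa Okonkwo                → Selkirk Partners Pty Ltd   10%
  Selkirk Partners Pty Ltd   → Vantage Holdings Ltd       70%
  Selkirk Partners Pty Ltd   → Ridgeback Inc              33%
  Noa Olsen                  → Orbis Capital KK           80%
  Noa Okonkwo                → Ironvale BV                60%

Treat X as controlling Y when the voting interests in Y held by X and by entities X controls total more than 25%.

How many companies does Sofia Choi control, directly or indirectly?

3

Sofia holds 57% of Selkirk, so Sofia controls Selkirk.
Selkirk holds 70% of Vantage, so Sofia controls Vantage.
Selkirk holds 33% of Ridgeback, so Sofia controls Ridgeback.
No other company's threshold is met.
Sofia controls 3 companies.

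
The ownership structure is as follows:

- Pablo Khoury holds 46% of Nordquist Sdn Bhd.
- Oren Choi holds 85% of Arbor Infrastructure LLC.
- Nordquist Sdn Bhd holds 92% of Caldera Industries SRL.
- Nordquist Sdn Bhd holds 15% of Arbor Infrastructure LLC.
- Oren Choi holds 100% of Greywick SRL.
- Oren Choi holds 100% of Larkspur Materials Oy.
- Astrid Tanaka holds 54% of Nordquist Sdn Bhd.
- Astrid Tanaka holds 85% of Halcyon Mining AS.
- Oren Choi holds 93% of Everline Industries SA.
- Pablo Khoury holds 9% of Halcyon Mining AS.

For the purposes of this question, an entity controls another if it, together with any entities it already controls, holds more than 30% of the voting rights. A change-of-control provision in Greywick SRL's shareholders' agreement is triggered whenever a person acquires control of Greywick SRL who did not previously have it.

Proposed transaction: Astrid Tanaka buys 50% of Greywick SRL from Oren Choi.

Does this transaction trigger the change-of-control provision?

Yes

The purchase adds only to Astrid's holdings (Oren's stake shrinks), so Astrid is the only person who could newly come to control Greywick.
Astrid holds 54% of Nordquist, so Astrid controls Nordquist.
Nordquist holds 92% of Caldera, so Astrid controls Caldera.
Astrid holds 85% of Halcyon, so Astrid controls Halcyon.
Neither Astrid nor any entity Astrid controls holds any voting interest in Greywick.
So before the transaction, Astrid does not control Greywick.
After the purchase, Astrid holds 50% of Greywick directly, and Oren's stake falls to 50%.
Astrid holds 50% of Greywick, so Astrid controls Greywick.
Astrid did not control Greywick before and does after, so the clause is triggered.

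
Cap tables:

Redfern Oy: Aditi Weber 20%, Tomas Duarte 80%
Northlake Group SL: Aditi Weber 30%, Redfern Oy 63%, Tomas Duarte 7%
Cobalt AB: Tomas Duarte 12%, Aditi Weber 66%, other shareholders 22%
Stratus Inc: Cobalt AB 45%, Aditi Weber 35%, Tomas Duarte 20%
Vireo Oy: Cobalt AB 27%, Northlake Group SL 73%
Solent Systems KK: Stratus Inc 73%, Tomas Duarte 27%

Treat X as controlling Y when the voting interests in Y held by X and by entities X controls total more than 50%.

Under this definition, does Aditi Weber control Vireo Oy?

No

Aditi holds 66% of Cobalt, so Aditi controls Cobalt.
Cobalt and Aditi together hold 45% + 35% = 80% of Stratus, so Aditi controls Stratus.
Stratus holds 73% of Solent, so Aditi controls Solent.
In Vireo, Aditi's side holds only 27%, not > 50%.
So Aditi does not control Vireo.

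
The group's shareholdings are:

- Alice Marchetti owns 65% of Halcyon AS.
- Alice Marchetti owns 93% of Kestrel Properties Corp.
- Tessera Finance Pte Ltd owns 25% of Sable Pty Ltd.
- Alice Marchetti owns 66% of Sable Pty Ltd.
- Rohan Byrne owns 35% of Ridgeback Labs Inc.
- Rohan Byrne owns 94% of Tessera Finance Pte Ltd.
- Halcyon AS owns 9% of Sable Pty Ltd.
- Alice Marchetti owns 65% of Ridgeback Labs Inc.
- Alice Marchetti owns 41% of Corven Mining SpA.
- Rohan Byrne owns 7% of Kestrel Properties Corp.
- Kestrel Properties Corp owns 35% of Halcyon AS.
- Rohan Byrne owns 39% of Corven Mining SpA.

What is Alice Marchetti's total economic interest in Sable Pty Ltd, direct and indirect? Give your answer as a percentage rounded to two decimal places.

74.78%

Alice reaches Sable along 3 paths.
Via Halcyon: 65% × 9% = 5.85%.
Via Kestrel → Halcyon: 93% × 35% × 9% = 2.9295%.
Direct stake: 66% = 66%.
Total: 5.85% + 2.9295% + 66% = 74.7795%.
Rounded: 74.78%.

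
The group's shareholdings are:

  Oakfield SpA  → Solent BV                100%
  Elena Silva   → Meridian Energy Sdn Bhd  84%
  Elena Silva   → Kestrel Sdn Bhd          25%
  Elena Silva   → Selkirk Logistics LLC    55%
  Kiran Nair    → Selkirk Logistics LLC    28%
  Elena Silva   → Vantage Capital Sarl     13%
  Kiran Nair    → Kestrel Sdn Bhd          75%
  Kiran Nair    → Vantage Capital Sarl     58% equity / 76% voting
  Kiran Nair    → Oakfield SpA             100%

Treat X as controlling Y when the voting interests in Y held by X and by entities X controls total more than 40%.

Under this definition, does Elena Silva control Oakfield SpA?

No

Elena holds 55% of Selkirk, so Elena controls Selkirk.
Elena holds 84% of Meridian, so Elena controls Meridian.
Neither Elena nor any entity Elena controls holds any voting interest in Oakfield.
So Elena does not control Oakfield.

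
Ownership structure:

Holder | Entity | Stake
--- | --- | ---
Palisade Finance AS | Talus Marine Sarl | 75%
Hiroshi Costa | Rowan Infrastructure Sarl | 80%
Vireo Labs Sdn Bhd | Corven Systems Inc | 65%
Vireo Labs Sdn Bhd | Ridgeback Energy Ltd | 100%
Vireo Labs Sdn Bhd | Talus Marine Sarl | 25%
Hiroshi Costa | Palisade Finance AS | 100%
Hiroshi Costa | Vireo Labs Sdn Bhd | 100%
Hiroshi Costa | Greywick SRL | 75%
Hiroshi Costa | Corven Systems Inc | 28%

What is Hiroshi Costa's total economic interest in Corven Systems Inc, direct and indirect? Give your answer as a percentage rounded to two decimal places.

Hiroshi reaches Corven along 2 paths.
Direct stake: 28% = 28%.
Via Vireo: 100% × 65% = 65%.
Total: 28% + 65% = 93%.
Rounded: 93.00%.

93.00%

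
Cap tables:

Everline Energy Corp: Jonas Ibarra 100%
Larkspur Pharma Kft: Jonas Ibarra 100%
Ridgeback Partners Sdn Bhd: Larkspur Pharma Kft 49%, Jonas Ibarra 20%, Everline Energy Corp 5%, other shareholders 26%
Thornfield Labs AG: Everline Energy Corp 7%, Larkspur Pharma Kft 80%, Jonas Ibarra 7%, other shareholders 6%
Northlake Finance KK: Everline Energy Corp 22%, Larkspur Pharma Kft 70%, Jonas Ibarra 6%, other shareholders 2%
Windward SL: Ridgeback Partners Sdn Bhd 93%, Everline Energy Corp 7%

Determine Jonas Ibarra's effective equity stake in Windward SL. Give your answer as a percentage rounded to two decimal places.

Jonas reaches Windward along 4 paths.
Via Larkspur → Ridgeback: 100% × 49% × 93% = 45.57%.
Via Ridgeback: 20% × 93% = 18.6%.
Via Everline → Ridgeback: 100% × 5% × 93% = 4.65%.
Via Everline: 100% × 7% = 7%.
Total: 45.57% + 18.6% + 4.65% + 7% = 75.82%.

75.82%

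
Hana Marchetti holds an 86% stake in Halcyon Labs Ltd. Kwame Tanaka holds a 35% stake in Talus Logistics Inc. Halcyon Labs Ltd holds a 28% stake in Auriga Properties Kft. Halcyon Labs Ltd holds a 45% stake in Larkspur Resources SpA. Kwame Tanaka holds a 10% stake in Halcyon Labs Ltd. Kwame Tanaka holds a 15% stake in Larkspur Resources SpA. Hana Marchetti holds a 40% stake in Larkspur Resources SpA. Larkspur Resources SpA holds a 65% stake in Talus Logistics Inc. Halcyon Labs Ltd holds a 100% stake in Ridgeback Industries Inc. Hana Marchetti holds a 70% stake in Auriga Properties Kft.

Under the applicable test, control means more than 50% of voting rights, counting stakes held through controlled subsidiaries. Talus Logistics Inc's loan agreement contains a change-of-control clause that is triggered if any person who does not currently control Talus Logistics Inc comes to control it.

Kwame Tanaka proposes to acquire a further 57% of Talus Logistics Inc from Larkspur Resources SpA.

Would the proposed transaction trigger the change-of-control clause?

Yes

The purchase adds only to Kwame's holdings (Larkspur's stake shrinks), so Kwame is the only person who could newly come to control Talus.
Kwame's largest direct stake is 35% in Talus, which does not meet the threshold, so Kwame controls no company.
In Talus, Kwame's side holds only 35%, not > 50%.
So before the transaction, Kwame does not control Talus.
After the purchase, Kwame's direct stake in Talus rises to 35% + 57% = 92%, and Larkspur's stake falls to 8%.
Kwame holds 92% of Talus, so Kwame controls Talus.
Kwame did not control Talus before and does after, so the clause is triggered.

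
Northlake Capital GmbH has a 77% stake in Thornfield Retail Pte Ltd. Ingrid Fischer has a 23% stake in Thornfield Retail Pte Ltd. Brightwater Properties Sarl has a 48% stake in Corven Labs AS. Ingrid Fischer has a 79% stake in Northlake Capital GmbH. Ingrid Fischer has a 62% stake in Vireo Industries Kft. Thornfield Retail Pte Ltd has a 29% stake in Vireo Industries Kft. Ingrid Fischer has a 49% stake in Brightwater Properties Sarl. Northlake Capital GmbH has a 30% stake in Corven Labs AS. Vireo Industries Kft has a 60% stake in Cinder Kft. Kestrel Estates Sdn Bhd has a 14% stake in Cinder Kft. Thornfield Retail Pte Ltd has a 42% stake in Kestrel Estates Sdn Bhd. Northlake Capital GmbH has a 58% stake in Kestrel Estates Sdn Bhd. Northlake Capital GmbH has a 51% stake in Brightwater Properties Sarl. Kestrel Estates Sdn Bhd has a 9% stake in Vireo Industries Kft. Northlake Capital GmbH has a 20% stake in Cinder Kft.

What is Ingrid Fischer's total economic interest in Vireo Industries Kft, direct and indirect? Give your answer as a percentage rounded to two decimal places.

93.60%

Ingrid reaches Vireo along 6 paths.
Via Northlake → Thornfield: 79% × 77% × 29% = 17.6407%.
Via Thornfield: 23% × 29% = 6.67%.
Via Northlake → Thornfield → Kestrel: 79% × 77% × 42% × 9% = 2.299374%.
Via Thornfield → Kestrel: 23% × 42% × 9% = 0.8694%.
Via Northlake → Kestrel: 79% × 58% × 9% = 4.1238%.
Direct stake: 62% = 62%.
Total: 17.6407% + 6.67% + 2.299374% + 0.8694% + 4.1238% + 62% = 93.603274%.
Rounded: 93.60%.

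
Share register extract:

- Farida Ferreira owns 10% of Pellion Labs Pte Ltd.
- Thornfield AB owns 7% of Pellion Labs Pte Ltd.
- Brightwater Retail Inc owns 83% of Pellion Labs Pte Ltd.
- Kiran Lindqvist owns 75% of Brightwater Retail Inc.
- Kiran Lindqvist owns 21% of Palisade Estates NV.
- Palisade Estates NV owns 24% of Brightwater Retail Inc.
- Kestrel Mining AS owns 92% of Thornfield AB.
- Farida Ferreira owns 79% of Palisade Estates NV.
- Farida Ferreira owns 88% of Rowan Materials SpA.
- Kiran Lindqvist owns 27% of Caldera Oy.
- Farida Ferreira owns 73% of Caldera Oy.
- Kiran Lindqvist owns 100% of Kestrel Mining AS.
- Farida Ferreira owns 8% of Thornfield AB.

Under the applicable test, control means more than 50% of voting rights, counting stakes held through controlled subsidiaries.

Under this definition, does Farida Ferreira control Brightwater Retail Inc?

Farida holds 79% of Palisade, so Farida controls Palisade.
Farida holds 73% of Caldera, so Farida controls Caldera.
Farida holds 88% of Rowan, so Farida controls Rowan.
In Brightwater, Farida's side holds only 24%, not > 50%.
So Farida does not control Brightwater.

No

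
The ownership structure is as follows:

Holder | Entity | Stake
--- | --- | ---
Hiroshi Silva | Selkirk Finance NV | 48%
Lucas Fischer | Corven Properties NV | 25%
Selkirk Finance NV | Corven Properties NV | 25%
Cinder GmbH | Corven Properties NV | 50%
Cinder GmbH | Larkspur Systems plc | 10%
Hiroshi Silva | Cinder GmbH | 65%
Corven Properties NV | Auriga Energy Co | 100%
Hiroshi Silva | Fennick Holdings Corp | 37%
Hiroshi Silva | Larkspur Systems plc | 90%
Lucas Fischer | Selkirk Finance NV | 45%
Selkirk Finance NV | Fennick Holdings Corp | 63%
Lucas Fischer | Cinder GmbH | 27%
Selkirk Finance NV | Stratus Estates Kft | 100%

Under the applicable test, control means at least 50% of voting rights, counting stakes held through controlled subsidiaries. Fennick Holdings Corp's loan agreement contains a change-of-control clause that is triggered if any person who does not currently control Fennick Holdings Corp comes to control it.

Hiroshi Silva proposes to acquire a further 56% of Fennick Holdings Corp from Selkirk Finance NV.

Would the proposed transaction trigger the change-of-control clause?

The purchase adds only to Hiroshi's holdings (Selkirk's stake shrinks), so Hiroshi is the only person who could newly come to control Fennick.
Hiroshi holds 65% of Cinder, so Hiroshi controls Cinder.
Cinder holds 50% of Corven, so Hiroshi controls Corven.
Corven holds 100% of Auriga, so Hiroshi controls Auriga.
Hiroshi and Cinder together hold 90% + 10% = 100% of Larkspur, so Hiroshi controls Larkspur.
In Fennick, Hiroshi's side holds only 37%, not ≥ 50%.
So before the transaction, Hiroshi does not control Fennick.
After the purchase, Hiroshi's direct stake in Fennick rises to 37% + 56% = 93%, and Selkirk's stake falls to 7%.
Hiroshi holds 93% of Fennick, so Hiroshi controls Fennick.
Hiroshi did not control Fennick before and does after, so the clause is triggered.

Yes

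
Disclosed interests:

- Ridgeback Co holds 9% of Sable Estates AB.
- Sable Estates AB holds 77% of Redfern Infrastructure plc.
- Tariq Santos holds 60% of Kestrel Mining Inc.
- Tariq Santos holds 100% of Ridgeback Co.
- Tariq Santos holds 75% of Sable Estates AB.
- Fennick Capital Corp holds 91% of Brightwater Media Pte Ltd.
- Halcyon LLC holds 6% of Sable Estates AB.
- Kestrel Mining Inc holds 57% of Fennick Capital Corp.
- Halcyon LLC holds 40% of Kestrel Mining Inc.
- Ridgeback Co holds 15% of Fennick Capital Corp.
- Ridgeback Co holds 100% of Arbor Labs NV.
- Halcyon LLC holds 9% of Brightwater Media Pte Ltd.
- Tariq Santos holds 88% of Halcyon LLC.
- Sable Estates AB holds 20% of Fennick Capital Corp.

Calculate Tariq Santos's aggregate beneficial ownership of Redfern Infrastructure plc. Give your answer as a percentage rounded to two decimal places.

Tariq reaches Redfern along 3 paths.
Via Ridgeback → Sable: 100% × 9% × 77% = 6.93%.
Via Halcyon → Sable: 88% × 6% × 77% = 4.0656%.
Via Sable: 75% × 77% = 57.75%.
Total: 6.93% + 4.0656% + 57.75% = 68.7456%.
Rounded: 68.75%.

68.75%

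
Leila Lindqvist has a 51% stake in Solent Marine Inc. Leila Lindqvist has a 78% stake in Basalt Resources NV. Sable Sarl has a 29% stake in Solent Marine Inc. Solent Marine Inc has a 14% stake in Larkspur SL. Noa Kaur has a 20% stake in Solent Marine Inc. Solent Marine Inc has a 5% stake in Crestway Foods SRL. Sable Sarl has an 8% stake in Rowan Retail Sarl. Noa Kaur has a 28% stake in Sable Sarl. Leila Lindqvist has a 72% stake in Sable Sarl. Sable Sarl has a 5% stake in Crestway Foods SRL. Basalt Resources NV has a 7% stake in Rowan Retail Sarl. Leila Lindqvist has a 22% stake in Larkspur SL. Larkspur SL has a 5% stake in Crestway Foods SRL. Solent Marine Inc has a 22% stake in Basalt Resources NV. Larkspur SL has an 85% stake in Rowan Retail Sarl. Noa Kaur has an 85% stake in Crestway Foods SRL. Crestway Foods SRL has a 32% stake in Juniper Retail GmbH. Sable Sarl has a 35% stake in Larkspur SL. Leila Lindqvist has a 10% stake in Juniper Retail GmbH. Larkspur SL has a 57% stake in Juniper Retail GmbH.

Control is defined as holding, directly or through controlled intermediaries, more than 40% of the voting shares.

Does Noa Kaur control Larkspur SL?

Noa holds 85% of Crestway, so Noa controls Crestway.
Neither Noa nor any entity Noa controls holds any voting interest in Larkspur.
So Noa does not control Larkspur.

No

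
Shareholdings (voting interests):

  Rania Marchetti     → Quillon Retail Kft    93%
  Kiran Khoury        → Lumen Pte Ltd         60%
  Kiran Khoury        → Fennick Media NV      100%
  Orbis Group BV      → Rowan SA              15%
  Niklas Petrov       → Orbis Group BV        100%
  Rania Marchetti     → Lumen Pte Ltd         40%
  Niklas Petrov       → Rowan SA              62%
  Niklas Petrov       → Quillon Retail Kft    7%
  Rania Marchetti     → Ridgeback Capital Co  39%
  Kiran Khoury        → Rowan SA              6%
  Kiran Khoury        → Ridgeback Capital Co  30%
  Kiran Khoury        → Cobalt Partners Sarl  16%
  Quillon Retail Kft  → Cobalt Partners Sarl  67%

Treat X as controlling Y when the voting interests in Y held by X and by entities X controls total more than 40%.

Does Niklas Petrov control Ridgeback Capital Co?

Niklas holds 100% of Orbis, so Niklas controls Orbis.
Niklas and Orbis together hold 62% + 15% = 77% of Rowan, so Niklas controls Rowan.
Neither Niklas nor any entity Niklas controls holds any voting interest in Ridgeback.
So Niklas does not control Ridgeback.

No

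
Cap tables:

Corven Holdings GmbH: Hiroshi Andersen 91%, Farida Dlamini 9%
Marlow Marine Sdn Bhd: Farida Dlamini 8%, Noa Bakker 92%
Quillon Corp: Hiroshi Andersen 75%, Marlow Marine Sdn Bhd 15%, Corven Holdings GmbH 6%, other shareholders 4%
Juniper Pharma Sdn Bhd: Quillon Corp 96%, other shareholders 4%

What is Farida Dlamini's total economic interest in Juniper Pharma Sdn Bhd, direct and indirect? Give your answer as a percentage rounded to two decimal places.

Farida reaches Juniper along 2 paths.
Via Marlow → Quillon: 8% × 15% × 96% = 1.152%.
Via Corven → Quillon: 9% × 6% × 96% = 0.5184%.
Total: 1.152% + 0.5184% = 1.6704%.
Rounded: 1.67%.

1.67%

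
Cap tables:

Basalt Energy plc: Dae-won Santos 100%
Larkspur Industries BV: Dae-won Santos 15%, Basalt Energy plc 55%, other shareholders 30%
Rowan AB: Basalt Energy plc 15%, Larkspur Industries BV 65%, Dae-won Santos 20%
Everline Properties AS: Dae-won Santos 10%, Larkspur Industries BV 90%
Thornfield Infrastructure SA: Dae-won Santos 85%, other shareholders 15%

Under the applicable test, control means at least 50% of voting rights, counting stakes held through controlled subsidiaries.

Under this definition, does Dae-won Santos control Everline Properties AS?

Dae-won holds 100% of Basalt, so Dae-won controls Basalt.
Dae-won and Basalt together hold 15% + 55% = 70% of Larkspur, so Dae-won controls Larkspur.
Dae-won and Larkspur together hold 10% + 90% = 100% of Everline, so Dae-won controls Everline.

Yes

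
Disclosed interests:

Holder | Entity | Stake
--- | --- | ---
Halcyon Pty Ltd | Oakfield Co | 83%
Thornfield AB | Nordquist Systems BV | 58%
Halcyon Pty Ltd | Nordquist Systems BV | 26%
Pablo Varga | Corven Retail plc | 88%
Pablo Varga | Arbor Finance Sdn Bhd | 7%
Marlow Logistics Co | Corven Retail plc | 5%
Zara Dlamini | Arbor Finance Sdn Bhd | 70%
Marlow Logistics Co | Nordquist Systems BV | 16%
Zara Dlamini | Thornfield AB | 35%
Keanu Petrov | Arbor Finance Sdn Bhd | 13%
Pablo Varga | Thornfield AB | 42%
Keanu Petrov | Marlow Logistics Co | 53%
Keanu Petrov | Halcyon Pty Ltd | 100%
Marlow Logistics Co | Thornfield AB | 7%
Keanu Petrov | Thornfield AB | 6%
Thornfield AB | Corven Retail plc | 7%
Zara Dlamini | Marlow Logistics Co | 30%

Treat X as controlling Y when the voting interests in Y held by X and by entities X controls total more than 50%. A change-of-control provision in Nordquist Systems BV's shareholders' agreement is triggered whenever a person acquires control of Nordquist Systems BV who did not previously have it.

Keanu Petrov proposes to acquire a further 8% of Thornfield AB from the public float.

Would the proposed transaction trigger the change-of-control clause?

The purchase changes only Keanu's holdings, so Keanu is the only person who could newly come to control Nordquist.
Keanu holds 53% of Marlow, so Keanu controls Marlow.
Keanu holds 100% of Halcyon, so Keanu controls Halcyon.
Halcyon holds 83% of Oakfield, so Keanu controls Oakfield.
In Nordquist, Keanu's side holds only 26% + 16% = 42%, not > 50%.
So before the transaction, Keanu does not control Nordquist.
After the purchase, Keanu's direct stake in Thornfield rises to 6% + 8% = 14%.
Keanu's side now holds 14% + 7% = 21% of Thornfield, not > 50%, so Keanu still does not control Thornfield.
After the transaction, Keanu's side holds 26% + 16% = 42% of Nordquist, not > 50%, so Keanu still does not control Nordquist.
No new person acquires control, so the clause is not triggered.

No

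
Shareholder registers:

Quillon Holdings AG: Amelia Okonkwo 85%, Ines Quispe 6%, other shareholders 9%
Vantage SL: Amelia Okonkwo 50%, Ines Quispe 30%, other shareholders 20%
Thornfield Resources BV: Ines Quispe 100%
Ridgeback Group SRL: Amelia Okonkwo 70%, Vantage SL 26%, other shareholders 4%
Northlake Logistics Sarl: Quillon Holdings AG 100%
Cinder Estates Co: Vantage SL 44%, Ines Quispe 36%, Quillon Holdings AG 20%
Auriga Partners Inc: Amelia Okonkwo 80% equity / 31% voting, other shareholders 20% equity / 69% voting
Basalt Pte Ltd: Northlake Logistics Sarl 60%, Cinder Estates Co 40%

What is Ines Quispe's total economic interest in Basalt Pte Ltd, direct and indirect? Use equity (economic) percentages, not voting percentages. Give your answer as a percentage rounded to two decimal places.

23.76%

Ines reaches Basalt along 4 paths.
Via Quillon → Northlake: 6% × 100% × 60% = 3.6%.
Via Vantage → Cinder: 30% × 44% × 40% = 5.28%.
Via Cinder: 36% × 40% = 14.4%.
Via Quillon → Cinder: 6% × 20% × 40% = 0.48%.
Total: 3.6% + 5.28% + 14.4% + 0.48% = 23.76%.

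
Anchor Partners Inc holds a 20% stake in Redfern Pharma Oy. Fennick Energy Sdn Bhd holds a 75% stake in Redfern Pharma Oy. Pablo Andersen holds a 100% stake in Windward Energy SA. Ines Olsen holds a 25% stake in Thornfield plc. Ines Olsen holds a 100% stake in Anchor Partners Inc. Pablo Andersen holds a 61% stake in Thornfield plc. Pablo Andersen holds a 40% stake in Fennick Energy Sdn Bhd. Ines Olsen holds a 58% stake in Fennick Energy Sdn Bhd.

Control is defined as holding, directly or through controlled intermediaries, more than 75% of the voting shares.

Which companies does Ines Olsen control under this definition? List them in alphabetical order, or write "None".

Anchor Partners Inc

Ines holds 100% of Anchor, so Ines controls Anchor.
No other company's threshold is met.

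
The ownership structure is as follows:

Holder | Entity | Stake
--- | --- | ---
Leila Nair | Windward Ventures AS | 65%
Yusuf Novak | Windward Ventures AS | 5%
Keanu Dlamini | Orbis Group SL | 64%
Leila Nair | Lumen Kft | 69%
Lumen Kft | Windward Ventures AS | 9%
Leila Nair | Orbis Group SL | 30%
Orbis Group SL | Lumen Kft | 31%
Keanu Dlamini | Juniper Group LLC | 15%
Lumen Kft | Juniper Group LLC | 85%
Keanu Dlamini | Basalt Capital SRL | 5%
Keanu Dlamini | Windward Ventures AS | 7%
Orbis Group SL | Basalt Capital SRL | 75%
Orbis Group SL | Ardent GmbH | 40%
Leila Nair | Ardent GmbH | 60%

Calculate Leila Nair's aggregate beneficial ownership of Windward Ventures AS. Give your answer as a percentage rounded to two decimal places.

Leila reaches Windward along 3 paths.
Via Orbis → Lumen: 30% × 31% × 9% = 0.837%.
Via Lumen: 69% × 9% = 6.21%.
Direct stake: 65% = 65%.
Total: 0.837% + 6.21% + 65% = 72.047%.
Rounded: 72.05%.

72.05%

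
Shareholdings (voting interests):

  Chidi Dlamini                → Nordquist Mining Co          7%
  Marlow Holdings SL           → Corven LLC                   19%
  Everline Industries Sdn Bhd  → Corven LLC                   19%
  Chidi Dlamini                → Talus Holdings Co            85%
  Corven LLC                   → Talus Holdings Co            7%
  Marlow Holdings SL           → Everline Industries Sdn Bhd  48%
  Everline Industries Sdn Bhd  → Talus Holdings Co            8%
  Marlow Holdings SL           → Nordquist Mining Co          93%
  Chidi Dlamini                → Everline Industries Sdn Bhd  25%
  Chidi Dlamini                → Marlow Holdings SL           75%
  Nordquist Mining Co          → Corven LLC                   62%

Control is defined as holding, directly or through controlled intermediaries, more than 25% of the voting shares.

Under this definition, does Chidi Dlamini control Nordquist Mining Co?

Chidi holds 75% of Marlow, so Chidi controls Marlow.
Chidi and Marlow together hold 7% + 93% = 100% of Nordquist, so Chidi controls Nordquist.

Yes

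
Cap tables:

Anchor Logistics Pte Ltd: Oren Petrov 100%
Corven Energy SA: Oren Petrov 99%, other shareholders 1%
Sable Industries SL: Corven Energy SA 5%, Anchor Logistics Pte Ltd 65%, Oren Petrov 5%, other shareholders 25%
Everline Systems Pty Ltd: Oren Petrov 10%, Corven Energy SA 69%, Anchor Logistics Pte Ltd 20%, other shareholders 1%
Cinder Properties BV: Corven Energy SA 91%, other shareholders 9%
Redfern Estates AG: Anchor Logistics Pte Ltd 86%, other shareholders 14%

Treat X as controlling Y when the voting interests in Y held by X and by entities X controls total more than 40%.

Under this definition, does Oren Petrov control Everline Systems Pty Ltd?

Oren holds 99% of Corven, so Oren controls Corven.
Oren holds 100% of Anchor, so Oren controls Anchor.
Oren and Corven and Anchor together hold 10% + 69% + 20% = 99% of Everline, so Oren controls Everline.

Yes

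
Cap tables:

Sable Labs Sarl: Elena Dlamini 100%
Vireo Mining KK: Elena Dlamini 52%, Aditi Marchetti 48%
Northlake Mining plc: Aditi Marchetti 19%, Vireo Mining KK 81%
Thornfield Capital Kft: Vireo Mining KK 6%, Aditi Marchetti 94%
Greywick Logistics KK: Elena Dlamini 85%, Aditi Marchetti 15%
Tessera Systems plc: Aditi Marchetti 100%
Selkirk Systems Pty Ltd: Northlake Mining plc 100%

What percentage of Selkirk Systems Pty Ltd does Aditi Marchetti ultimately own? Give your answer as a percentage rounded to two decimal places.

57.88%

Aditi reaches Selkirk along 2 paths.
Via Northlake: 19% × 100% = 19%.
Via Vireo → Northlake: 48% × 81% × 100% = 38.88%.
Total: 19% + 38.88% = 57.88%.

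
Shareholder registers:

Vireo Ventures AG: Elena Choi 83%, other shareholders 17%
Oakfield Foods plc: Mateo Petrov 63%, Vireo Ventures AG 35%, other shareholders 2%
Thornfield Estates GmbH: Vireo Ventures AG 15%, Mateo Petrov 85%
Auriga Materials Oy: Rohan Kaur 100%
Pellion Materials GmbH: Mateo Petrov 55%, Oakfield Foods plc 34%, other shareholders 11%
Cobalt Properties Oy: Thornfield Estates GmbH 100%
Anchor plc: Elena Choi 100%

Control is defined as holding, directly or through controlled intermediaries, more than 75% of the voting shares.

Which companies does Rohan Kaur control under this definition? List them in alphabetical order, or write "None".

Rohan holds 100% of Auriga, so Rohan controls Auriga.
No other company's threshold is met.

Auriga Materials Oy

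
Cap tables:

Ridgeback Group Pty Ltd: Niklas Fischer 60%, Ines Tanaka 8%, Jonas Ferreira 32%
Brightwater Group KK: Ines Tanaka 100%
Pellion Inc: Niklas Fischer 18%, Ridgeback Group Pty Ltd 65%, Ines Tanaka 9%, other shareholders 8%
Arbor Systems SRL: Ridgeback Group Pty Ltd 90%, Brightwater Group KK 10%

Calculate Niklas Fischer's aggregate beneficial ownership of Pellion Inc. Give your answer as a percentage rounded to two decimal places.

57.00%

Niklas reaches Pellion along 2 paths.
Direct stake: 18% = 18%.
Via Ridgeback: 60% × 65% = 39%.
Total: 18% + 39% = 57%.
Rounded: 57.00%.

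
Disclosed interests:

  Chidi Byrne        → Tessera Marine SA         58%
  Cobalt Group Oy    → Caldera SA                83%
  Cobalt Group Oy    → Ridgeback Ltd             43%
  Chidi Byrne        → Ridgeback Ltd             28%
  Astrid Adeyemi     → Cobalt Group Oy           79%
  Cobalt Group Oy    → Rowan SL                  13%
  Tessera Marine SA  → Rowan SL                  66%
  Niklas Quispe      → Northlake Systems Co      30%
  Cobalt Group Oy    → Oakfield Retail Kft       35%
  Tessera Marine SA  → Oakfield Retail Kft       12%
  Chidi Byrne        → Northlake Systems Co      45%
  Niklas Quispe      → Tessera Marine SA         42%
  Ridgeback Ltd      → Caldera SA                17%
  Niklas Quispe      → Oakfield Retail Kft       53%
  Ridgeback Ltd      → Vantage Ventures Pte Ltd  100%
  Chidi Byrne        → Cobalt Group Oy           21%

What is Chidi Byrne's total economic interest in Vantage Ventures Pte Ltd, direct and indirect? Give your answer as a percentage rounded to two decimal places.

37.03%

Chidi reaches Vantage along 2 paths.
Via Cobalt → Ridgeback: 21% × 43% × 100% = 9.03%.
Via Ridgeback: 28% × 100% = 28%.
Total: 9.03% + 28% = 37.03%.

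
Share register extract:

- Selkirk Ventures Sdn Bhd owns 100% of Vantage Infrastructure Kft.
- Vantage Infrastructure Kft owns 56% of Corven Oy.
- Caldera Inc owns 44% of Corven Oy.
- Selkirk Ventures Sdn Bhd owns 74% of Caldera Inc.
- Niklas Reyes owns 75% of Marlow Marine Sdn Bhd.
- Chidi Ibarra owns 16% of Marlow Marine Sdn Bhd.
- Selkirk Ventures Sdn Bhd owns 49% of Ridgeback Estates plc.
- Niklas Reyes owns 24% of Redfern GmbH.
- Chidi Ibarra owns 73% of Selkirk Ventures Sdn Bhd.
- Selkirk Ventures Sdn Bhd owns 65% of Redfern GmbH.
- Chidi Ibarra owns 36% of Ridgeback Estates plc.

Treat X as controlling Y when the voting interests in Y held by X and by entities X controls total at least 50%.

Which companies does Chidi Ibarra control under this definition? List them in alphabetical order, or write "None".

Chidi holds 73% of Selkirk, so Chidi controls Selkirk.
Selkirk holds 74% of Caldera, so Chidi controls Caldera.
Selkirk holds 100% of Vantage, so Chidi controls Vantage.
Selkirk holds 65% of Redfern, so Chidi controls Redfern.
Caldera and Vantage together hold 44% + 56% = 100% of Corven, so Chidi controls Corven.
Chidi and Selkirk together hold 36% + 49% = 85% of Ridgeback, so Chidi controls Ridgeback.
No other company's threshold is met.

Caldera Inc, Corven Oy, Redfern GmbH, Ridgeback Estates plc, Selkirk Ventures Sdn Bhd, Vantage Infrastructure Kft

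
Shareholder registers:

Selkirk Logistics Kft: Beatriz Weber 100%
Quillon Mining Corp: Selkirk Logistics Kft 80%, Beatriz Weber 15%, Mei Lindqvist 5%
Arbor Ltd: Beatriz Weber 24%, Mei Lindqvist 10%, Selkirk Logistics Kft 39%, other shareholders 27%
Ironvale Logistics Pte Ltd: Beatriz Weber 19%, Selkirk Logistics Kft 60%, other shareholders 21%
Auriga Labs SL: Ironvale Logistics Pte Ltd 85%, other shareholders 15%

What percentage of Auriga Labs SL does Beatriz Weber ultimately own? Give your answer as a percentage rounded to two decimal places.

67.15%

Beatriz reaches Auriga along 2 paths.
Via Ironvale: 19% × 85% = 16.15%.
Via Selkirk → Ironvale: 100% × 60% × 85% = 51%.
Total: 16.15% + 51% = 67.15%.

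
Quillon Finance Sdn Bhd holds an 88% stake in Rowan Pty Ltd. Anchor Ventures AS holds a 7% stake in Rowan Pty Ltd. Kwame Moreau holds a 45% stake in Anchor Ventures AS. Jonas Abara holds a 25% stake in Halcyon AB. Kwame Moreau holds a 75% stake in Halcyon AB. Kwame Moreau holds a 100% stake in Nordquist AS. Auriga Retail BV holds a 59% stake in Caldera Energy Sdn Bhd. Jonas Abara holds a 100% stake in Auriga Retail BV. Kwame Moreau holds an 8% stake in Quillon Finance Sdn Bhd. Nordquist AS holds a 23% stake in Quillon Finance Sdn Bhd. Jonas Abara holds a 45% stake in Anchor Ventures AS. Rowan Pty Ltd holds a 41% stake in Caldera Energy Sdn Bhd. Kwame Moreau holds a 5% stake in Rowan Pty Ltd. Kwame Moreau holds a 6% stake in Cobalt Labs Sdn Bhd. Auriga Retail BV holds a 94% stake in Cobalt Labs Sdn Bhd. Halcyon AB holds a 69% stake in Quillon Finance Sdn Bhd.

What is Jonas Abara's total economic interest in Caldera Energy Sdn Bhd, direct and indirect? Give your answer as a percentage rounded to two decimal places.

66.52%

Jonas reaches Caldera along 3 paths.
Via Auriga: 100% × 59% = 59%.
Via Anchor → Rowan: 45% × 7% × 41% = 1.2915%.
Via Halcyon → Quillon → Rowan: 25% × 69% × 88% × 41% = 6.2238%.
Total: 59% + 1.2915% + 6.2238% = 66.5153%.
Rounded: 66.52%.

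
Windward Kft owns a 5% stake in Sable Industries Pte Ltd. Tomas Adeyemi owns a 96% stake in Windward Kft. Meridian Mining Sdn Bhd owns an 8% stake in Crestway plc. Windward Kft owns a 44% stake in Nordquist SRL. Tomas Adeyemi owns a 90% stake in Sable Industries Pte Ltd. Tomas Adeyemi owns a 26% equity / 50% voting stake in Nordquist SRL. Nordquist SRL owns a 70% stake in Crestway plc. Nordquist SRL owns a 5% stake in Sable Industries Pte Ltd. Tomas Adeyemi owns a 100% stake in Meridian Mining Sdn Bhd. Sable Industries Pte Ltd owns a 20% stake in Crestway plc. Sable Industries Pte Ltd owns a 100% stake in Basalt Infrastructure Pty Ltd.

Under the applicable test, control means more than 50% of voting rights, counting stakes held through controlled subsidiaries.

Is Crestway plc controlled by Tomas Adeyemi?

Tomas holds 96% of Windward, so Tomas controls Windward.
Tomas and Windward together hold 50% + 44% = 94% of Nordquist, so Tomas controls Nordquist.
Tomas and Windward and Nordquist together hold 90% + 5% + 5% = 100% of Sable, so Tomas controls Sable.
Tomas holds 100% of Meridian, so Tomas controls Meridian.
Nordquist and Sable and Meridian together hold 70% + 20% + 8% = 98% of Crestway, so Tomas controls Crestway.

Yes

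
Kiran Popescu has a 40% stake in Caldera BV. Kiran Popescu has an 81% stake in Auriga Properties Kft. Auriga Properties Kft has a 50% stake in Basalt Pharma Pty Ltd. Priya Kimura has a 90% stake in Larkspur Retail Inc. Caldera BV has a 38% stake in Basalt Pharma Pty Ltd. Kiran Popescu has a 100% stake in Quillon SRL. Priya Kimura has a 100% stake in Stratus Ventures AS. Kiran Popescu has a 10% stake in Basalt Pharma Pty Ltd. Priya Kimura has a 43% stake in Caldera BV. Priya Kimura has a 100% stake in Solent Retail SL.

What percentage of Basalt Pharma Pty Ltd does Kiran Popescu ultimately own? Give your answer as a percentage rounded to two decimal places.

65.70%

Kiran reaches Basalt along 3 paths.
Via Caldera: 40% × 38% = 15.2%.
Direct stake: 10% = 10%.
Via Auriga: 81% × 50% = 40.5%.
Total: 15.2% + 10% + 40.5% = 65.7%.
Rounded: 65.70%.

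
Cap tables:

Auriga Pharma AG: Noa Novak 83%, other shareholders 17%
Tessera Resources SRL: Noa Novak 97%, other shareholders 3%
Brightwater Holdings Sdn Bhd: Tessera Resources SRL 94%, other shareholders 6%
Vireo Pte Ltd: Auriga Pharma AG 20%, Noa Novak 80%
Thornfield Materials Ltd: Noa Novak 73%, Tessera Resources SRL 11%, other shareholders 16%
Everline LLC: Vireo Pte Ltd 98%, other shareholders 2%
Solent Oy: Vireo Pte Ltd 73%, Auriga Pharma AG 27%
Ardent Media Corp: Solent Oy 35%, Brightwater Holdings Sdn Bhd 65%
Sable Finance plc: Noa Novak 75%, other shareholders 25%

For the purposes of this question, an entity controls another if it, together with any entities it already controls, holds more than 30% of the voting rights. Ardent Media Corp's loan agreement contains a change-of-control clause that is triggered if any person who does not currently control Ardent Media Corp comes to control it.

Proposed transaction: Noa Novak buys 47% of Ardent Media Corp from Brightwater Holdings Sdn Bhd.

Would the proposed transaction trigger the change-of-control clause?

No

The purchase adds only to Noa's holdings (Brightwater's stake shrinks), so Noa is the only person who could newly come to control Ardent.
Noa holds 97% of Tessera, so Noa controls Tessera.
Tessera holds 94% of Brightwater, so Noa controls Brightwater.
Noa holds 83% of Auriga, so Noa controls Auriga.
Auriga and Noa together hold 20% + 80% = 100% of Vireo, so Noa controls Vireo.
Vireo and Auriga together hold 73% + 27% = 100% of Solent, so Noa controls Solent.
Solent and Brightwater together hold 35% + 65% = 100% of Ardent, so Noa controls Ardent.
So Noa already controls Ardent before the transaction.
After the purchase, Noa holds 47% of Ardent directly, and Brightwater's stake falls to 18%.
Noa controlled Ardent already, so this is not a new person acquiring control; every other person's position is unchanged or reduced.
No new person acquires control, so the clause is not triggered.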